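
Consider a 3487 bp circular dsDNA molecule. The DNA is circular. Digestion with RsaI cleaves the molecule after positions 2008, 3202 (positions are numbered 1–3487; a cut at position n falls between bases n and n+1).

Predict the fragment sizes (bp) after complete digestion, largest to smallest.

Circular molecule, 2 cuts → 2 fragments:
  3202 − 2008 = 1194 bp
  wrap: 3487 − 3202 + 2008 = 2293 bp
Sorted largest to smallest: 2293, 1194 bp.

2293, 1194 bp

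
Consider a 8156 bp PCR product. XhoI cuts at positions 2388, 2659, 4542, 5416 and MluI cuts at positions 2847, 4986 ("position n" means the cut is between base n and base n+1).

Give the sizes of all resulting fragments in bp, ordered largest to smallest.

2740, 2388, 1695, 444, 430, 271, 188 bp

Combined cut positions (sorted): 2388, 2659, 2847, 4542, 4986, 5416.
Linear molecule, 6 cuts → 7 fragments:
  2388 − 0 = 2388 bp
  2659 − 2388 = 271 bp
  2847 − 2659 = 188 bp
  4542 − 2847 = 1695 bp
  4986 − 4542 = 444 bp
  5416 − 4986 = 430 bp
  8156 − 5416 = 2740 bp
Sorted largest to smallest: 2740, 2388, 1695, 444, 430, 271, 188 bp.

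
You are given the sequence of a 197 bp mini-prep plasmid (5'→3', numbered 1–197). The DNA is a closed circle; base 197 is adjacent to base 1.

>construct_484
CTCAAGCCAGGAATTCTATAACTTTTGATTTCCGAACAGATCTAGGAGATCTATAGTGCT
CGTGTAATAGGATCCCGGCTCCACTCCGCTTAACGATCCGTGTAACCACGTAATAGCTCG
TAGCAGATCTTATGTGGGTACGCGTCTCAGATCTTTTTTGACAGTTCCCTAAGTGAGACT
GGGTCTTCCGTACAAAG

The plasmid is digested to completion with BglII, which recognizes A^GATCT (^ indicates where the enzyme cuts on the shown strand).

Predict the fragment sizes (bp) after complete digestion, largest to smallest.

86, 78, 24, 9 bp

BglII sites (AGATCT) start at positions 38, 47, 125, 149.
BglII cuts after the first base of each site, so after positions 38, 47, 125, 149.
Circular molecule, 4 cuts → 4 fragments:
  39–47 → 9 bp
  48–125 → 78 bp
  126–149 → 24 bp
  150–197 then 1–38 → 48 + 38 = 86 bp
Sorted largest to smallest: 86, 78, 24, 9 bp.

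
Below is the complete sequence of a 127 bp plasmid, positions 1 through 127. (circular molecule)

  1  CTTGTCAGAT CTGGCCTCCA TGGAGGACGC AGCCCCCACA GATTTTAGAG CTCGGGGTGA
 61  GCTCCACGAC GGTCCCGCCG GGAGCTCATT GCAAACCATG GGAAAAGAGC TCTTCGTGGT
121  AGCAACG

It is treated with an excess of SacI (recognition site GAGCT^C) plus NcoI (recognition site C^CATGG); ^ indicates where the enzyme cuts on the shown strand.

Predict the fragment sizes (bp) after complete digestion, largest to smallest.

SacI sites (GAGCTC) start at positions 48, 59, 82, 107.
SacI cuts after base 5 of each site (before the last base), so after positions 52, 63, 86, 111.
NcoI sites (CCATGG) start at positions 18, 96.
NcoI cuts after the first base of each site, so after positions 18, 96.
Combined cut positions: 18, 52, 63, 86, 96, 111.
Circular molecule, 6 cuts → 6 fragments:
  19–52 → 34 bp
  53–63 → 11 bp
  64–86 → 23 bp
  87–96 → 10 bp
  97–111 → 15 bp
  112–127 then 1–18 → 16 + 18 = 34 bp
Sorted largest to smallest: 34, 34, 23, 15, 11, 10 bp.

34, 34, 23, 15, 11, 10 bp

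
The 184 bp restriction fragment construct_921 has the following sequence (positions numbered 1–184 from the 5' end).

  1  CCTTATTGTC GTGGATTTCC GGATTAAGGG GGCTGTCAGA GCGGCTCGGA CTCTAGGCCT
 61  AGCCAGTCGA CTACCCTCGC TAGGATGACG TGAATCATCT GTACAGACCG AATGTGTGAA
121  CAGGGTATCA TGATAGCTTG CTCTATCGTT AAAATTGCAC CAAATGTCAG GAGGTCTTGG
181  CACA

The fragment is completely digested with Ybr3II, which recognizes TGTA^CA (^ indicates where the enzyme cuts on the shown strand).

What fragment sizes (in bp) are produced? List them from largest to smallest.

The Ybr3II site (TGTACA) starts at position 100.
Ybr3II cuts after base 4 of each site, so after position 103.
Linear molecule, 1 cut → 2 fragments:
  1–103 → 103 bp
  104–184 → 81 bp
Sorted largest to smallest: 103, 81 bp.

103, 81 bp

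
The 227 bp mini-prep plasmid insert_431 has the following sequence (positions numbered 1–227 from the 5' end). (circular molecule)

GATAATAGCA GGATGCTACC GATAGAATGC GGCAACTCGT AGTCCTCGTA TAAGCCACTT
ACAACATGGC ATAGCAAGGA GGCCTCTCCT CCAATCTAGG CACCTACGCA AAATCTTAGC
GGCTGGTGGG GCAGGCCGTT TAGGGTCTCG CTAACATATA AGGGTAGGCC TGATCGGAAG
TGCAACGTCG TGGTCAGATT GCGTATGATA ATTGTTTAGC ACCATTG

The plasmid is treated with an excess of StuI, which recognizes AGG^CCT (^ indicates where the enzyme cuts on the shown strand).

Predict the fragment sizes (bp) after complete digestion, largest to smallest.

141, 86 bp

StuI sites (AGGCCT) start at positions 80, 166.
StuI cuts after base 3 of each site, so after positions 82, 168.
Circular molecule, 2 cuts → 2 fragments:
  83–168 → 86 bp
  169–227 then 1–82 → 59 + 82 = 141 bp
Sorted largest to smallest: 141, 86 bp.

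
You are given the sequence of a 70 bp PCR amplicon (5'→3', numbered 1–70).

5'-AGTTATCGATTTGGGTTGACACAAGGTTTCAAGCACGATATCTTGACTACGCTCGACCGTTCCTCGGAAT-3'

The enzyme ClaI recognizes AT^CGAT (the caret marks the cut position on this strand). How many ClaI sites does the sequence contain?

ATCGAT occurs starting at position 5.
ClaI cuts at 1 site.

1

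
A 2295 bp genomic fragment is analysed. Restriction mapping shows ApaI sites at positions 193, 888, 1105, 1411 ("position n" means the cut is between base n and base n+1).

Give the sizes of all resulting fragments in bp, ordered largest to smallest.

884, 695, 306, 217, 193 bp

Linear molecule, 4 cuts → 5 fragments:
  193 − 0 = 193 bp
  888 − 193 = 695 bp
  1105 − 888 = 217 bp
  1411 − 1105 = 306 bp
  2295 − 1411 = 884 bp
Sorted largest to smallest: 884, 695, 306, 217, 193 bp.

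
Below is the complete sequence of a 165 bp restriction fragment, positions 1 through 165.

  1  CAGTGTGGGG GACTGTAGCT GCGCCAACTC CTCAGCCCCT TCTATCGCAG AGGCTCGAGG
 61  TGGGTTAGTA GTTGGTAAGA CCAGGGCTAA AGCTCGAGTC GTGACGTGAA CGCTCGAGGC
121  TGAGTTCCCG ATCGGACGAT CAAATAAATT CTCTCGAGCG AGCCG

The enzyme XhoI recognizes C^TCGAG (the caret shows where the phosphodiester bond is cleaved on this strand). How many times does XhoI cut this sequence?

CTCGAG occurs starting at positions 54, 93, 113, 153.
XhoI cuts at 4 sites.

4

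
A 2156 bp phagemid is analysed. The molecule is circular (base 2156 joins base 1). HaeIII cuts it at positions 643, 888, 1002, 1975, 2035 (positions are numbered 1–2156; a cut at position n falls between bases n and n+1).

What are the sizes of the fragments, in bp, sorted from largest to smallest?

Circular molecule, 5 cuts → 5 fragments:
  888 − 643 = 245 bp
  1002 − 888 = 114 bp
  1975 − 1002 = 973 bp
  2035 − 1975 = 60 bp
  wrap: 2156 − 2035 + 643 = 764 bp
Sorted largest to smallest: 973, 764, 245, 114, 60 bp.

973, 764, 245, 114, 60 bp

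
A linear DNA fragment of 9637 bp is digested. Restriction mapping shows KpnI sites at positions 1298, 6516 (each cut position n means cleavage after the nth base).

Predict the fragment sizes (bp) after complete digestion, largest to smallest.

Linear molecule, 2 cuts → 3 fragments:
  1298 − 0 = 1298 bp
  6516 − 1298 = 5218 bp
  9637 − 6516 = 3121 bp
Sorted largest to smallest: 5218, 3121, 1298 bp.

5218, 3121, 1298 bp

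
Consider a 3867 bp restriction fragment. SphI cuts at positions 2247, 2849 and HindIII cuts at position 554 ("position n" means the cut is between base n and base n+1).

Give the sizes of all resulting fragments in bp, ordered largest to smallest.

Combined cut positions (sorted): 554, 2247, 2849.
Linear molecule, 3 cuts → 4 fragments:
  554 − 0 = 554 bp
  2247 − 554 = 1693 bp
  2849 − 2247 = 602 bp
  3867 − 2849 = 1018 bp
Sorted largest to smallest: 1693, 1018, 602, 554 bp.

1693, 1018, 602, 554 bp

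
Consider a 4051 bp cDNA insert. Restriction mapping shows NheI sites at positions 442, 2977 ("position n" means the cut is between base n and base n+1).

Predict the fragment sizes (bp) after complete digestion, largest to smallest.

Linear molecule, 2 cuts → 3 fragments:
  442 − 0 = 442 bp
  2977 − 442 = 2535 bp
  4051 − 2977 = 1074 bp
Sorted largest to smallest: 2535, 1074, 442 bp.

2535, 1074, 442 bp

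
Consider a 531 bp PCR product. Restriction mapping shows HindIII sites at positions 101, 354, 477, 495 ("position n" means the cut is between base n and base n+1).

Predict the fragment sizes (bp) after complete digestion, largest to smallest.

Linear molecule, 4 cuts → 5 fragments:
  101 − 0 = 101 bp
  354 − 101 = 253 bp
  477 − 354 = 123 bp
  495 − 477 = 18 bp
  531 − 495 = 36 bp
Sorted largest to smallest: 253, 123, 101, 36, 18 bp.

253, 123, 101, 36, 18 bp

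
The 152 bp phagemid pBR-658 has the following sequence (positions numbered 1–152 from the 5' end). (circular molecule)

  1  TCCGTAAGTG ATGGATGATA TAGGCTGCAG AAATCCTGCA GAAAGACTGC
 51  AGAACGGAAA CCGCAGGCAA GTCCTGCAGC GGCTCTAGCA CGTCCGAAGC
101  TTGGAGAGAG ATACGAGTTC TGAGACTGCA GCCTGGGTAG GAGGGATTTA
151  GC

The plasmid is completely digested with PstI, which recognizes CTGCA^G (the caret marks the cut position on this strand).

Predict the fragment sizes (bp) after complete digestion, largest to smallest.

52, 51, 27, 11, 11 bp

PstI sites (CTGCAG) start at positions 25, 36, 47, 74, 126.
PstI cuts after base 5 of each site (before the last base), so after positions 29, 40, 51, 78, 130.
Circular molecule, 5 cuts → 5 fragments:
  30–40 → 11 bp
  41–51 → 11 bp
  52–78 → 27 bp
  79–130 → 52 bp
  131–152 then 1–29 → 22 + 29 = 51 bp
Sorted largest to smallest: 52, 51, 27, 11, 11 bp.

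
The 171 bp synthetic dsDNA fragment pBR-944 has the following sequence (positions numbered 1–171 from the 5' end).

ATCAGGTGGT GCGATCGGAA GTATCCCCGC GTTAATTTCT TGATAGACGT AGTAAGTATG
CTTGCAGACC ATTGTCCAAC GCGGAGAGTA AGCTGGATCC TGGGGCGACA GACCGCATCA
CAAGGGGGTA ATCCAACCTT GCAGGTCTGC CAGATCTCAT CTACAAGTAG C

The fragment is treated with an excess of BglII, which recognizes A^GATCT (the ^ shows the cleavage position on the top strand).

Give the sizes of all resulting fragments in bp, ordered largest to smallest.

The BglII site (AGATCT) starts at position 152.
BglII cuts after the first base of each site, so after position 152.
Linear molecule, 1 cut → 2 fragments:
  1–152 → 152 bp
  153–171 → 19 bp
Sorted largest to smallest: 152, 19 bp.

152, 19 bp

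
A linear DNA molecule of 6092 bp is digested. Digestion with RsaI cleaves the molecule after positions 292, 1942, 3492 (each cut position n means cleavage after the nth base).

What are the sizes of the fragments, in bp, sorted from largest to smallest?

2600, 1650, 1550, 292 bp

Linear molecule, 3 cuts → 4 fragments:
  292 − 0 = 292 bp
  1942 − 292 = 1650 bp
  3492 − 1942 = 1550 bp
  6092 − 3492 = 2600 bp
Sorted largest to smallest: 2600, 1650, 1550, 292 bp.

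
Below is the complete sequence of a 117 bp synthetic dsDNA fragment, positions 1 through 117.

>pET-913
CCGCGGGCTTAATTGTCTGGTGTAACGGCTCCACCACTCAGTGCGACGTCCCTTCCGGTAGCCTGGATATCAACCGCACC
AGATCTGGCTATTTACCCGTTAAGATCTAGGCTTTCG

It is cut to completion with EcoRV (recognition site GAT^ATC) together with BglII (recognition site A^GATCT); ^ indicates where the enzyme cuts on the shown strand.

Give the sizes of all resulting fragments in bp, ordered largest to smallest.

68, 22, 14, 13 bp

The EcoRV site (GATATC) starts at position 66.
EcoRV cuts after base 3 of each site, so after position 68.
BglII sites (AGATCT) start at positions 81, 103.
BglII cuts after the first base of each site, so after positions 81, 103.
Combined cut positions: 68, 81, 103.
Linear molecule, 3 cuts → 4 fragments:
  1–68 → 68 bp
  69–81 → 13 bp
  82–103 → 22 bp
  104–117 → 14 bp
Sorted largest to smallest: 68, 22, 14, 13 bp.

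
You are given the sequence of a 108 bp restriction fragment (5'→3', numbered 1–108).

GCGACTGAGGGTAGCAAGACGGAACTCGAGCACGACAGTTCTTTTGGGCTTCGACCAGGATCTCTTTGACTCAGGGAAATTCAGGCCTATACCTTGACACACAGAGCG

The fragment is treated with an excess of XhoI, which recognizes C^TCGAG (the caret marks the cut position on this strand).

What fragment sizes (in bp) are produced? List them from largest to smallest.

The XhoI site (CTCGAG) starts at position 25.
XhoI cuts after the first base of each site, so after position 25.
Linear molecule, 1 cut → 2 fragments:
  1–25 → 25 bp
  26–108 → 83 bp
Sorted largest to smallest: 83, 25 bp.

83, 25 bp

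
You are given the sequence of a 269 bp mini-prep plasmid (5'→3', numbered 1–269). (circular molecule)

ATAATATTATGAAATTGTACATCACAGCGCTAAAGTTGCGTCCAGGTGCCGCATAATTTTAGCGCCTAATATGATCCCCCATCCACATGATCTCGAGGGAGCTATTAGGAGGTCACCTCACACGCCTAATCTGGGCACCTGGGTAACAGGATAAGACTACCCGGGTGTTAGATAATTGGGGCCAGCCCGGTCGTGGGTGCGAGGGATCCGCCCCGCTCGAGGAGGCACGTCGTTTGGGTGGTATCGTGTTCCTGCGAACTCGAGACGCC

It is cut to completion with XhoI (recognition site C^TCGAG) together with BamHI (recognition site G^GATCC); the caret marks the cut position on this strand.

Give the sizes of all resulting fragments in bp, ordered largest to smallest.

XhoI sites (CTCGAG) start at positions 92, 216, 259.
XhoI cuts after the first base of each site, so after positions 92, 216, 259.
The BamHI site (GGATCC) starts at position 204.
BamHI cuts after the first base of each site, so after position 204.
Combined cut positions: 92, 204, 216, 259.
Circular molecule, 4 cuts → 4 fragments:
  93–204 → 112 bp
  205–216 → 12 bp
  217–259 → 43 bp
  260–269 then 1–92 → 10 + 92 = 102 bp
Sorted largest to smallest: 112, 102, 43, 12 bp.

112, 102, 43, 12 bp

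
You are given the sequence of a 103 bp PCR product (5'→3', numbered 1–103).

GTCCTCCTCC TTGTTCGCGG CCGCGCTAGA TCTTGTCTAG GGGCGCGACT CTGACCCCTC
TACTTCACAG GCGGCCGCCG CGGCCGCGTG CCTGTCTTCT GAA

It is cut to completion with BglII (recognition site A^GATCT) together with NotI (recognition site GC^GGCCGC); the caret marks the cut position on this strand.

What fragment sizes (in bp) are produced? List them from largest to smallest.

The BglII site (AGATCT) starts at position 28.
BglII cuts after the first base of each site, so after position 28.
NotI sites (GCGGCCGC) start at positions 17, 71, 80.
NotI cuts after base 2 of each site, so after positions 18, 72, 81.
Combined cut positions: 18, 28, 72, 81.
Linear molecule, 4 cuts → 5 fragments:
  1–18 → 18 bp
  19–28 → 10 bp
  29–72 → 44 bp
  73–81 → 9 bp
  82–103 → 22 bp
Sorted largest to smallest: 44, 22, 18, 10, 9 bp.

44, 22, 18, 10, 9 bp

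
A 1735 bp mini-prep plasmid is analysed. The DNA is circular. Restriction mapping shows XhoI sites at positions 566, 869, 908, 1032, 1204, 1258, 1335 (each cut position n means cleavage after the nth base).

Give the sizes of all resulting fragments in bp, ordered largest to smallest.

Circular molecule, 7 cuts → 7 fragments:
  869 − 566 = 303 bp
  908 − 869 = 39 bp
  1032 − 908 = 124 bp
  1204 − 1032 = 172 bp
  1258 − 1204 = 54 bp
  1335 − 1258 = 77 bp
  wrap: 1735 − 1335 + 566 = 966 bp
Sorted largest to smallest: 966, 303, 172, 124, 77, 54, 39 bp.

966, 303, 172, 124, 77, 54, 39 bp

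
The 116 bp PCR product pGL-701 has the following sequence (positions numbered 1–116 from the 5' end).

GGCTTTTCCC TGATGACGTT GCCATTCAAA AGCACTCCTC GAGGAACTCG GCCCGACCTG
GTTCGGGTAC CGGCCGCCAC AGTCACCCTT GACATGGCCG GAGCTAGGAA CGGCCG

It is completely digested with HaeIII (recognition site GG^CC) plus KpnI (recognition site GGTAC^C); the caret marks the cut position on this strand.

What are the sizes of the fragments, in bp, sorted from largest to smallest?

51, 24, 19, 16, 3, 3 bp

HaeIII sites (GGCC) start at positions 50, 72, 96, 112.
HaeIII cuts after base 2 of each site, so after positions 51, 73, 97, 113.
The KpnI site (GGTACC) starts at position 66.
KpnI cuts after base 5 of each site (before the last base), so after position 70.
Combined cut positions: 51, 70, 73, 97, 113.
Linear molecule, 5 cuts → 6 fragments:
  1–51 → 51 bp
  52–70 → 19 bp
  71–73 → 3 bp
  74–97 → 24 bp
  98–113 → 16 bp
  114–116 → 3 bp
Sorted largest to smallest: 51, 24, 19, 16, 3, 3 bp.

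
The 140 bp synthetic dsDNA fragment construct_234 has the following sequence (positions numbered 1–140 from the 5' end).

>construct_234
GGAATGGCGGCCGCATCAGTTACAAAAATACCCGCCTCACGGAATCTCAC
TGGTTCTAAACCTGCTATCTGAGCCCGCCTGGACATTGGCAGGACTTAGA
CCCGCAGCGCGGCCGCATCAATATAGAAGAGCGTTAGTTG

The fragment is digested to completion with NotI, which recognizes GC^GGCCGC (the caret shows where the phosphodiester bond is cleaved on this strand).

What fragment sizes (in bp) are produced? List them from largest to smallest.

NotI sites (GCGGCCGC) start at positions 7, 109.
NotI cuts after base 2 of each site, so after positions 8, 110.
Linear molecule, 2 cuts → 3 fragments:
  1–8 → 8 bp
  9–110 → 102 bp
  111–140 → 30 bp
Sorted largest to smallest: 102, 30, 8 bp.

102, 30, 8 bp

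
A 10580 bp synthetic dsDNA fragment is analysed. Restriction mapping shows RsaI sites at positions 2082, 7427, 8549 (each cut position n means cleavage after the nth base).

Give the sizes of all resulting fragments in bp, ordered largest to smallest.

Linear molecule, 3 cuts → 4 fragments:
  2082 − 0 = 2082 bp
  7427 − 2082 = 5345 bp
  8549 − 7427 = 1122 bp
  10580 − 8549 = 2031 bp
Sorted largest to smallest: 5345, 2082, 2031, 1122 bp.

5345, 2082, 2031, 1122 bp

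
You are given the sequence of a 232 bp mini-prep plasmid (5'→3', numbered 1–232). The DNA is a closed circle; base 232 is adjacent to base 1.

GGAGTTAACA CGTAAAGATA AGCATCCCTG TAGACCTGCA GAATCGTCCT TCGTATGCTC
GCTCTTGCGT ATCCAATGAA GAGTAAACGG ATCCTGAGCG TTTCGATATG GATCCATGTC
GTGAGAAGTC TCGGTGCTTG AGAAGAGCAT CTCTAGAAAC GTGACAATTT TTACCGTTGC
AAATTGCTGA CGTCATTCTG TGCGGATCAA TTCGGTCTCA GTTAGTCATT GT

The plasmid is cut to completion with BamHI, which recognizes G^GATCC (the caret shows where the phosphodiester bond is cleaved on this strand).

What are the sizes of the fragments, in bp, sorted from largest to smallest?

BamHI sites (GGATCC) start at positions 89, 110.
BamHI cuts after the first base of each site, so after positions 89, 110.
Circular molecule, 2 cuts → 2 fragments:
  90–110 → 21 bp
  111–232 then 1–89 → 122 + 89 = 211 bp
Sorted largest to smallest: 211, 21 bp.

211, 21 bp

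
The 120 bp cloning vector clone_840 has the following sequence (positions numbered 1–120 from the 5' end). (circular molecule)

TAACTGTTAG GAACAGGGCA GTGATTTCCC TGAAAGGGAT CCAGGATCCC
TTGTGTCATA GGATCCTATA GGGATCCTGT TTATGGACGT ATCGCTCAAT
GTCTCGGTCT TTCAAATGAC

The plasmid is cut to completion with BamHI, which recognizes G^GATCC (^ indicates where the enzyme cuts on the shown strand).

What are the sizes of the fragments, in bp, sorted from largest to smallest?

BamHI sites (GGATCC) start at positions 37, 44, 61, 72.
BamHI cuts after the first base of each site, so after positions 37, 44, 61, 72.
Circular molecule, 4 cuts → 4 fragments:
  38–44 → 7 bp
  45–61 → 17 bp
  62–72 → 11 bp
  73–120 then 1–37 → 48 + 37 = 85 bp
Sorted largest to smallest: 85, 17, 11, 7 bp.

85, 17, 11, 7 bp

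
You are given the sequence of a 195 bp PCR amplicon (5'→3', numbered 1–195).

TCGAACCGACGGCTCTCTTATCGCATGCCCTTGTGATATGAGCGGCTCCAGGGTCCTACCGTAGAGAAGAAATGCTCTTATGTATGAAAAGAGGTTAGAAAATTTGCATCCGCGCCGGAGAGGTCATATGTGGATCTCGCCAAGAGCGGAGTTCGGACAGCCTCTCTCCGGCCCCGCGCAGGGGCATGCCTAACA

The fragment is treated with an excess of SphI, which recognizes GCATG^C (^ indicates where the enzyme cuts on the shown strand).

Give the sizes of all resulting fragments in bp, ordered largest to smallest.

161, 27, 7 bp

SphI sites (GCATGC) start at positions 23, 184.
SphI cuts after base 5 of each site (before the last base), so after positions 27, 188.
Linear molecule, 2 cuts → 3 fragments:
  1–27 → 27 bp
  28–188 → 161 bp
  189–195 → 7 bp
Sorted largest to smallest: 161, 27, 7 bp.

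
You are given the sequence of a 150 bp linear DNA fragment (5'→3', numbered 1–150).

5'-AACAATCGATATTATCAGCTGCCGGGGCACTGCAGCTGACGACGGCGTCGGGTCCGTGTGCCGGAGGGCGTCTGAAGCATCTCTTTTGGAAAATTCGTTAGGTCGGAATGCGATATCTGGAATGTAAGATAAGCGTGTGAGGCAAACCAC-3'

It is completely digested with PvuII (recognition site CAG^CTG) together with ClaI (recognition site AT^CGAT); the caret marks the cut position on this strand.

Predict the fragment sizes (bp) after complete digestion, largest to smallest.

115, 17, 12, 6 bp

PvuII sites (CAGCTG) start at positions 16, 33.
PvuII cuts after base 3 of each site, so after positions 18, 35.
The ClaI site (ATCGAT) starts at position 5.
ClaI cuts after base 2 of each site, so after position 6.
Combined cut positions: 6, 18, 35.
Linear molecule, 3 cuts → 4 fragments:
  1–6 → 6 bp
  7–18 → 12 bp
  19–35 → 17 bp
  36–150 → 115 bp
Sorted largest to smallest: 115, 17, 12, 6 bp.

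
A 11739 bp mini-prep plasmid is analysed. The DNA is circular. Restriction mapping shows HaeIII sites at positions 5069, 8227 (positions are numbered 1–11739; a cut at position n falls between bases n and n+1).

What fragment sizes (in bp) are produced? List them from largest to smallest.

8581, 3158 bp

Circular molecule, 2 cuts → 2 fragments:
  8227 − 5069 = 3158 bp
  wrap: 11739 − 8227 + 5069 = 8581 bp
Sorted largest to smallest: 8581, 3158 bp.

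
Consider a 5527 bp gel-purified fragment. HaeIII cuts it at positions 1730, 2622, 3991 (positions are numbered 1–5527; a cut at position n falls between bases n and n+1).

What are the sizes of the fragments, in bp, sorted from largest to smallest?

Linear molecule, 3 cuts → 4 fragments:
  1730 − 0 = 1730 bp
  2622 − 1730 = 892 bp
  3991 − 2622 = 1369 bp
  5527 − 3991 = 1536 bp
Sorted largest to smallest: 1730, 1536, 1369, 892 bp.

1730, 1536, 1369, 892 bp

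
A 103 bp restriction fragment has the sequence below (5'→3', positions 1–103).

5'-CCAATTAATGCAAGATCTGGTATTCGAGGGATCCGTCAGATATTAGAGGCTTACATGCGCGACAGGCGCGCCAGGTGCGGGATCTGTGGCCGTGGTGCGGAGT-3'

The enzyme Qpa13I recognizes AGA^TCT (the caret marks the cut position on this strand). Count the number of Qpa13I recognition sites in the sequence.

AGATCT occurs starting at position 13.
Qpa13I cuts at 1 site.

1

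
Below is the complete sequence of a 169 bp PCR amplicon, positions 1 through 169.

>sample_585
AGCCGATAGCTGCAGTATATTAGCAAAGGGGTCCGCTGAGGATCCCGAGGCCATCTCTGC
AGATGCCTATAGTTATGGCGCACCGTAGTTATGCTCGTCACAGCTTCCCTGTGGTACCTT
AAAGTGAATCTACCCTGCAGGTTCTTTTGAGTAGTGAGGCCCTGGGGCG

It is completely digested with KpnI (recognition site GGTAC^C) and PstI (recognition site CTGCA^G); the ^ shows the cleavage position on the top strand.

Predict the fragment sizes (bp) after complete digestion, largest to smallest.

The KpnI site (GGTACC) starts at position 113.
KpnI cuts after base 5 of each site (before the last base), so after position 117.
PstI sites (CTGCAG) start at positions 10, 57, 135.
PstI cuts after base 5 of each site (before the last base), so after positions 14, 61, 139.
Combined cut positions: 14, 61, 117, 139.
Linear molecule, 4 cuts → 5 fragments:
  1–14 → 14 bp
  15–61 → 47 bp
  62–117 → 56 bp
  118–139 → 22 bp
  140–169 → 30 bp
Sorted largest to smallest: 56, 47, 30, 22, 14 bp.

56, 47, 30, 22, 14 bp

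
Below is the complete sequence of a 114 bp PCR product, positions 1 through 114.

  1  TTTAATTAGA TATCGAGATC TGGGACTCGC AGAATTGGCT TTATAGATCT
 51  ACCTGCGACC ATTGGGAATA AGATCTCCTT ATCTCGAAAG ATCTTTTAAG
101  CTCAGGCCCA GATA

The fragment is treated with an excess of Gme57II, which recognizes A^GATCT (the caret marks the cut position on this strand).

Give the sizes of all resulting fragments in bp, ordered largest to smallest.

Gme57II sites (AGATCT) start at positions 16, 45, 71, 89.
Gme57II cuts after the first base of each site, so after positions 16, 45, 71, 89.
Linear molecule, 4 cuts → 5 fragments:
  1–16 → 16 bp
  17–45 → 29 bp
  46–71 → 26 bp
  72–89 → 18 bp
  90–114 → 25 bp
Sorted largest to smallest: 29, 26, 25, 18, 16 bp.

29, 26, 25, 18, 16 bp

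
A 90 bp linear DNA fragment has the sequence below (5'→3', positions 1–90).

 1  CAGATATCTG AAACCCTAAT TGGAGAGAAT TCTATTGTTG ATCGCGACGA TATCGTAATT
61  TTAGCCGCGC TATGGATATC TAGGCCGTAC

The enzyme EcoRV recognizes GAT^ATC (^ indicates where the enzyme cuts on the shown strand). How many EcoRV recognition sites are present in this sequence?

3

GATATC occurs starting at positions 3, 49, 75.
EcoRV cuts at 3 sites.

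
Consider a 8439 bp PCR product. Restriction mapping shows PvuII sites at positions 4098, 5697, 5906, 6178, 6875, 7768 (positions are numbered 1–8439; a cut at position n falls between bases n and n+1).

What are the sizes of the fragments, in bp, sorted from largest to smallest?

4098, 1599, 893, 697, 671, 272, 209 bp

Linear molecule, 6 cuts → 7 fragments:
  4098 − 0 = 4098 bp
  5697 − 4098 = 1599 bp
  5906 − 5697 = 209 bp
  6178 − 5906 = 272 bp
  6875 − 6178 = 697 bp
  7768 − 6875 = 893 bp
  8439 − 7768 = 671 bp
Sorted largest to smallest: 4098, 1599, 893, 697, 671, 272, 209 bp.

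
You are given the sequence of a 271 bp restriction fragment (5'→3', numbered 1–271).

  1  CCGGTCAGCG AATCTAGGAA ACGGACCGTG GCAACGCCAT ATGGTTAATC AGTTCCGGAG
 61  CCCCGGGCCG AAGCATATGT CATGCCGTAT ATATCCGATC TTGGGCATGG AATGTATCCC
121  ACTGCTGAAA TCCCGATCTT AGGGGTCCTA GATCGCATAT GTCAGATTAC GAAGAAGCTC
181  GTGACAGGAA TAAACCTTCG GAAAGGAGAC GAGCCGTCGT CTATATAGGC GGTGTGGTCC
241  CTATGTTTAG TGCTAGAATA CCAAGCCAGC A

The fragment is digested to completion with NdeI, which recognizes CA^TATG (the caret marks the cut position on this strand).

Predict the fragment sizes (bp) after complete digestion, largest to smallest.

NdeI sites (CATATG) start at positions 38, 74, 156.
NdeI cuts after base 2 of each site, so after positions 39, 75, 157.
Linear molecule, 3 cuts → 4 fragments:
  1–39 → 39 bp
  40–75 → 36 bp
  76–157 → 82 bp
  158–271 → 114 bp
Sorted largest to smallest: 114, 82, 39, 36 bp.

114, 82, 39, 36 bp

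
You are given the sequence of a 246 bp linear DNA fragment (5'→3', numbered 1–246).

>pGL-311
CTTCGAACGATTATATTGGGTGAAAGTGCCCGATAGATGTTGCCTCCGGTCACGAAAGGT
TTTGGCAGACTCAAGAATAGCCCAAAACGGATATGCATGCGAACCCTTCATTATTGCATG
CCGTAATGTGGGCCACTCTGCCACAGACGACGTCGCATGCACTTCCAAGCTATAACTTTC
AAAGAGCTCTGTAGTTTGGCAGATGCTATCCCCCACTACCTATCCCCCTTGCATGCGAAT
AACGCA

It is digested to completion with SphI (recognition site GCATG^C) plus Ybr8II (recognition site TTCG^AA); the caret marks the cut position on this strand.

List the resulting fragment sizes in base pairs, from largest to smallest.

94, 76, 39, 21, 11, 5 bp

SphI sites (GCATGC) start at positions 95, 116, 155, 231.
SphI cuts after base 5 of each site (before the last base), so after positions 99, 120, 159, 235.
The Ybr8II site (TTCGAA) starts at position 2.
Ybr8II cuts after base 4 of each site, so after position 5.
Combined cut positions: 5, 99, 120, 159, 235.
Linear molecule, 5 cuts → 6 fragments:
  1–5 → 5 bp
  6–99 → 94 bp
  100–120 → 21 bp
  121–159 → 39 bp
  160–235 → 76 bp
  236–246 → 11 bp
Sorted largest to smallest: 94, 76, 39, 21, 11, 5 bp.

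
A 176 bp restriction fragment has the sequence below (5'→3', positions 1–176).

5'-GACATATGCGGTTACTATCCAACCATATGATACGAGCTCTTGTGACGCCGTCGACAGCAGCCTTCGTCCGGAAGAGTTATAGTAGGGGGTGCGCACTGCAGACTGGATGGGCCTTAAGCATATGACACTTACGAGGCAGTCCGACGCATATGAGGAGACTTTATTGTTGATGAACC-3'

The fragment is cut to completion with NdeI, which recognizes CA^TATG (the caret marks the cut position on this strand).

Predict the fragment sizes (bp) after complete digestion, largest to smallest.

95, 28, 28, 21, 4 bp

NdeI sites (CATATG) start at positions 3, 24, 119, 147.
NdeI cuts after base 2 of each site, so after positions 4, 25, 120, 148.
Linear molecule, 4 cuts → 5 fragments:
  1–4 → 4 bp
  5–25 → 21 bp
  26–120 → 95 bp
  121–148 → 28 bp
  149–176 → 28 bp
Sorted largest to smallest: 95, 28, 28, 21, 4 bp.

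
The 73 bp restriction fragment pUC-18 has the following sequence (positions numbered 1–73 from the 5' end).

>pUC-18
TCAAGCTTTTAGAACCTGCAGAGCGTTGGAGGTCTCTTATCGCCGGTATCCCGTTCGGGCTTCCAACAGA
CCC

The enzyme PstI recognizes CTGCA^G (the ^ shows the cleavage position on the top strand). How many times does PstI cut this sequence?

1

CTGCAG occurs starting at position 16.
PstI cuts at 1 site.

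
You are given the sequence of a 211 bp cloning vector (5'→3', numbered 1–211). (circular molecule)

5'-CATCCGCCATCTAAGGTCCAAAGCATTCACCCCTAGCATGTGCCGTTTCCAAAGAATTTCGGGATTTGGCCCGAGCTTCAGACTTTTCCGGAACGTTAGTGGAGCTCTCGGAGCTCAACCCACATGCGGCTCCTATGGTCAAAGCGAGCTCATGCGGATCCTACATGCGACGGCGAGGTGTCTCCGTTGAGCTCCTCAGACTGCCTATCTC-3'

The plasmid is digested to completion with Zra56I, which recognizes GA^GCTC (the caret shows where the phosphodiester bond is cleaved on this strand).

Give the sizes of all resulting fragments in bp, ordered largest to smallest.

Zra56I sites (GAGCTC) start at positions 102, 111, 146, 189.
Zra56I cuts after base 2 of each site, so after positions 103, 112, 147, 190.
Circular molecule, 4 cuts → 4 fragments:
  104–112 → 9 bp
  113–147 → 35 bp
  148–190 → 43 bp
  191–211 then 1–103 → 21 + 103 = 124 bp
Sorted largest to smallest: 124, 43, 35, 9 bp.

124, 43, 35, 9 bp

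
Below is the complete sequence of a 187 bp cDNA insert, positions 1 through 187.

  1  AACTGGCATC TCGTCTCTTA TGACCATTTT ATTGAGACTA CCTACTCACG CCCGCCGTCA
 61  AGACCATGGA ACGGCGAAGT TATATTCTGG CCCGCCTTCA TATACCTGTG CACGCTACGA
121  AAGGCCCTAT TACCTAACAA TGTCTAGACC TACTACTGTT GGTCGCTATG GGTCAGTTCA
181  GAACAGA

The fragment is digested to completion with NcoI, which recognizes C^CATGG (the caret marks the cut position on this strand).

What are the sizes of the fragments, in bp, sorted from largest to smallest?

123, 64 bp

The NcoI site (CCATGG) starts at position 64.
NcoI cuts after the first base of each site, so after position 64.
Linear molecule, 1 cut → 2 fragments:
  1–64 → 64 bp
  65–187 → 123 bp
Sorted largest to smallest: 123, 64 bp.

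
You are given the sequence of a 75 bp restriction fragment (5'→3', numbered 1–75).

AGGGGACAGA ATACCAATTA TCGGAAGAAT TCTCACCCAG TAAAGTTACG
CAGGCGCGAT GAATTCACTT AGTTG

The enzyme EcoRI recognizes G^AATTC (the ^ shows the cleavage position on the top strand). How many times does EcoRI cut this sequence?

GAATTC occurs starting at positions 27, 61.
EcoRI cuts at 2 sites.

2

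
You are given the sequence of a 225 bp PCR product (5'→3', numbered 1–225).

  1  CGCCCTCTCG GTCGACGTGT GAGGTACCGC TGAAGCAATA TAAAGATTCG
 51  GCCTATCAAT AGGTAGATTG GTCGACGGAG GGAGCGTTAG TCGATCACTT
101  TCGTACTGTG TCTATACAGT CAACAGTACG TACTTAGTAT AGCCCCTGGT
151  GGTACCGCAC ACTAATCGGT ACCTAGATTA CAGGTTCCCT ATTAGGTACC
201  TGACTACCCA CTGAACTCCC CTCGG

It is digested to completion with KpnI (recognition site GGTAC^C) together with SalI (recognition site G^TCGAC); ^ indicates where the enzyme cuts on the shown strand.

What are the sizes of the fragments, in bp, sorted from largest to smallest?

KpnI sites (GGTACC) start at positions 23, 151, 168, 195.
KpnI cuts after base 5 of each site (before the last base), so after positions 27, 155, 172, 199.
SalI sites (GTCGAC) start at positions 11, 71.
SalI cuts after the first base of each site, so after positions 11, 71.
Combined cut positions: 11, 27, 71, 155, 172, 199.
Linear molecule, 6 cuts → 7 fragments:
  1–11 → 11 bp
  12–27 → 16 bp
  28–71 → 44 bp
  72–155 → 84 bp
  156–172 → 17 bp
  173–199 → 27 bp
  200–225 → 26 bp
Sorted largest to smallest: 84, 44, 27, 26, 17, 16, 11 bp.

84, 44, 27, 26, 17, 16, 11 bp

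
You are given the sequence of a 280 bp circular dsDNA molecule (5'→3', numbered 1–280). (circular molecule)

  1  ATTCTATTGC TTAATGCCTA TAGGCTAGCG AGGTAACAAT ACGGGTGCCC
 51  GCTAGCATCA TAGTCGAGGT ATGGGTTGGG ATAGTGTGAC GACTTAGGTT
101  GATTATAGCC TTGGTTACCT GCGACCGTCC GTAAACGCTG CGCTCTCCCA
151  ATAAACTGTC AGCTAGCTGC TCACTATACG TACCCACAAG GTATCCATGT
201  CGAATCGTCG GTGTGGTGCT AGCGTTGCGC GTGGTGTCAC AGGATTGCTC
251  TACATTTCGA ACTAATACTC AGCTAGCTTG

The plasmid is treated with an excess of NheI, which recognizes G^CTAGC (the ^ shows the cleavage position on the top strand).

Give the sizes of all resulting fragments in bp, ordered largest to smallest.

NheI sites (GCTAGC) start at positions 24, 51, 162, 218, 272.
NheI cuts after the first base of each site, so after positions 24, 51, 162, 218, 272.
Circular molecule, 5 cuts → 5 fragments:
  25–51 → 27 bp
  52–162 → 111 bp
  163–218 → 56 bp
  219–272 → 54 bp
  273–280 then 1–24 → 8 + 24 = 32 bp
Sorted largest to smallest: 111, 56, 54, 32, 27 bp.

111, 56, 54, 32, 27 bp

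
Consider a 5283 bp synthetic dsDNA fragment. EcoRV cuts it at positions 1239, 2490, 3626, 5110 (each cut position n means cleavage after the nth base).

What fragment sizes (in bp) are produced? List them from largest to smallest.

Linear molecule, 4 cuts → 5 fragments:
  1239 − 0 = 1239 bp
  2490 − 1239 = 1251 bp
  3626 − 2490 = 1136 bp
  5110 − 3626 = 1484 bp
  5283 − 5110 = 173 bp
Sorted largest to smallest: 1484, 1251, 1239, 1136, 173 bp.

1484, 1251, 1239, 1136, 173 bp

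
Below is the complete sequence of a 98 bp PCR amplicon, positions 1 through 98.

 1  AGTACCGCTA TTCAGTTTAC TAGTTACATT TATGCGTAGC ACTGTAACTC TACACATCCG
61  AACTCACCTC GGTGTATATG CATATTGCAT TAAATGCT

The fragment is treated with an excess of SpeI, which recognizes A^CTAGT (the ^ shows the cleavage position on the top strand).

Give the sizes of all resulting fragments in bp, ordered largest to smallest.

The SpeI site (ACTAGT) starts at position 19.
SpeI cuts after the first base of each site, so after position 19.
Linear molecule, 1 cut → 2 fragments:
  1–19 → 19 bp
  20–98 → 79 bp
Sorted largest to smallest: 79, 19 bp.

79, 19 bp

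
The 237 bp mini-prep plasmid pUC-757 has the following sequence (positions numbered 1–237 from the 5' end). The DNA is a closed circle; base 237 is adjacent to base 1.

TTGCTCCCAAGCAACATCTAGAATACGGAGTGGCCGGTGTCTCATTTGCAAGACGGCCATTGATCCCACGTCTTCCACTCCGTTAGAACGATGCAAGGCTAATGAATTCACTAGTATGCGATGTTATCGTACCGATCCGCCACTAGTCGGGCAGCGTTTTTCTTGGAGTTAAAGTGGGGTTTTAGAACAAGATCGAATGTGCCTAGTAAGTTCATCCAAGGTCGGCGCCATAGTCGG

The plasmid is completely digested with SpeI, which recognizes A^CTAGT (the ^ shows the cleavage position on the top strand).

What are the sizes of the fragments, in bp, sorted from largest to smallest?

SpeI sites (ACTAGT) start at positions 110, 142.
SpeI cuts after the first base of each site, so after positions 110, 142.
Circular molecule, 2 cuts → 2 fragments:
  111–142 → 32 bp
  143–237 then 1–110 → 95 + 110 = 205 bp
Sorted largest to smallest: 205, 32 bp.

205, 32 bp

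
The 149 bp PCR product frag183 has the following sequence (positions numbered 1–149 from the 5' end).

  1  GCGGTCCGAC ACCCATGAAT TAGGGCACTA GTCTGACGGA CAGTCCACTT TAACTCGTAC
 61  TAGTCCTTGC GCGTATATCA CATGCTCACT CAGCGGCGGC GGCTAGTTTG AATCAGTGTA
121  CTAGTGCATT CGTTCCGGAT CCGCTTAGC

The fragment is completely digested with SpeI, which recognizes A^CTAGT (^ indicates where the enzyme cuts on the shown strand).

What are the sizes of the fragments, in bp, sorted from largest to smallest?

SpeI sites (ACTAGT) start at positions 27, 59, 120.
SpeI cuts after the first base of each site, so after positions 27, 59, 120.
Linear molecule, 3 cuts → 4 fragments:
  1–27 → 27 bp
  28–59 → 32 bp
  60–120 → 61 bp
  121–149 → 29 bp
Sorted largest to smallest: 61, 32, 29, 27 bp.

61, 32, 29, 27 bp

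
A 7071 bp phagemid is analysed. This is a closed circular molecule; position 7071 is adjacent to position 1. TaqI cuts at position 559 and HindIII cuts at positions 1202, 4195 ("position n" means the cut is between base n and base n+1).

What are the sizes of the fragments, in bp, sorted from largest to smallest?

Combined cut positions (sorted): 559, 1202, 4195.
Circular molecule, 3 cuts → 3 fragments:
  1202 − 559 = 643 bp
  4195 − 1202 = 2993 bp
  wrap: 7071 − 4195 + 559 = 3435 bp
Sorted largest to smallest: 3435, 2993, 643 bp.

3435, 2993, 643 bp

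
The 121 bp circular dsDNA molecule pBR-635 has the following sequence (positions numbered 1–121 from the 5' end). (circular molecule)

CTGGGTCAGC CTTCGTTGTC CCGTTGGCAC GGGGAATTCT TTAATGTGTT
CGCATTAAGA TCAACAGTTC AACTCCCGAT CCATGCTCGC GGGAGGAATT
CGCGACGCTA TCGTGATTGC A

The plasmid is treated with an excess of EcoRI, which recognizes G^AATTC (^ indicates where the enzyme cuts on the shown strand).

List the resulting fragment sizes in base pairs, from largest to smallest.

62, 59 bp

EcoRI sites (GAATTC) start at positions 34, 96.
EcoRI cuts after the first base of each site, so after positions 34, 96.
Circular molecule, 2 cuts → 2 fragments:
  35–96 → 62 bp
  97–121 then 1–34 → 25 + 34 = 59 bp
Sorted largest to smallest: 62, 59 bp.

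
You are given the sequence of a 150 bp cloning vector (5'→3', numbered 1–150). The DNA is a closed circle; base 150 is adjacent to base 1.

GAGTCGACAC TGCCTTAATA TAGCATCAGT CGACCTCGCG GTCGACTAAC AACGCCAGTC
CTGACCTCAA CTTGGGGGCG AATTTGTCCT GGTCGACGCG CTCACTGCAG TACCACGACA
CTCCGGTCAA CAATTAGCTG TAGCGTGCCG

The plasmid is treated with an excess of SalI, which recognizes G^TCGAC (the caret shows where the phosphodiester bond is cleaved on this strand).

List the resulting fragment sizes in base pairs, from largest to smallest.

SalI sites (GTCGAC) start at positions 3, 29, 41, 92.
SalI cuts after the first base of each site, so after positions 3, 29, 41, 92.
Circular molecule, 4 cuts → 4 fragments:
  4–29 → 26 bp
  30–41 → 12 bp
  42–92 → 51 bp
  93–150 then 1–3 → 58 + 3 = 61 bp
Sorted largest to smallest: 61, 51, 26, 12 bp.

61, 51, 26, 12 bp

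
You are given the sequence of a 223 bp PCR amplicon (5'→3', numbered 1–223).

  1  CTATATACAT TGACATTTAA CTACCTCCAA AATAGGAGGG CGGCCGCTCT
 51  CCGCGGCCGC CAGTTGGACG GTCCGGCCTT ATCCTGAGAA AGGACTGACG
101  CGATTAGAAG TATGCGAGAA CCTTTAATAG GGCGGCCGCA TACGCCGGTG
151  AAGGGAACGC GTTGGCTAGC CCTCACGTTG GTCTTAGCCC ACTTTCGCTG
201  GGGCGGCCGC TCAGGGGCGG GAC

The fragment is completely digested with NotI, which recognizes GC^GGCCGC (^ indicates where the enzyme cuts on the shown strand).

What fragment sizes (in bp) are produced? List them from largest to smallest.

NotI sites (GCGGCCGC) start at positions 40, 53, 132, 203.
NotI cuts after base 2 of each site, so after positions 41, 54, 133, 204.
Linear molecule, 4 cuts → 5 fragments:
  1–41 → 41 bp
  42–54 → 13 bp
  55–133 → 79 bp
  134–204 → 71 bp
  205–223 → 19 bp
Sorted largest to smallest: 79, 71, 41, 19, 13 bp.

79, 71, 41, 19, 13 bp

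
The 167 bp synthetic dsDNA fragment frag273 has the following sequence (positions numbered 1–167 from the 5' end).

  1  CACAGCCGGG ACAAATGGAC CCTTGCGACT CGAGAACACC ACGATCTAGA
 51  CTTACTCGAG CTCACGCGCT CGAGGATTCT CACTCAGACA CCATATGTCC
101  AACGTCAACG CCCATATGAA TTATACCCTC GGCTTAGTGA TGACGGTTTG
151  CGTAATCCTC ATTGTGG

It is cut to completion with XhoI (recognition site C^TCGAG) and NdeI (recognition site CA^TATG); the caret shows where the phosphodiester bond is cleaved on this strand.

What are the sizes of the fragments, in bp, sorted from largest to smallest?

XhoI sites (CTCGAG) start at positions 29, 55, 69.
XhoI cuts after the first base of each site, so after positions 29, 55, 69.
NdeI sites (CATATG) start at positions 92, 113.
NdeI cuts after base 2 of each site, so after positions 93, 114.
Combined cut positions: 29, 55, 69, 93, 114.
Linear molecule, 5 cuts → 6 fragments:
  1–29 → 29 bp
  30–55 → 26 bp
  56–69 → 14 bp
  70–93 → 24 bp
  94–114 → 21 bp
  115–167 → 53 bp
Sorted largest to smallest: 53, 29, 26, 24, 21, 14 bp.

53, 29, 26, 24, 21, 14 bp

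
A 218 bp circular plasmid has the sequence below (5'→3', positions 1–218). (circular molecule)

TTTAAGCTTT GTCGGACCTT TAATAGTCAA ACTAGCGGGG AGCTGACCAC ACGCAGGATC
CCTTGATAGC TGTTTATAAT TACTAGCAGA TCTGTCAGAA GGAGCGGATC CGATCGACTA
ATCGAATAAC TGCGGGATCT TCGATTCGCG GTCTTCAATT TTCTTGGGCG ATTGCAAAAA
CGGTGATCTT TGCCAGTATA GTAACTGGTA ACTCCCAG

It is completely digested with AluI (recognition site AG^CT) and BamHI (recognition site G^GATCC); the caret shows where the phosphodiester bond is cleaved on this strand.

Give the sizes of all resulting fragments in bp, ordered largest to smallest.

118, 37, 36, 14, 13 bp

AluI sites (AGCT) start at positions 5, 41, 68.
AluI cuts after base 2 of each site, so after positions 6, 42, 69.
BamHI sites (GGATCC) start at positions 56, 106.
BamHI cuts after the first base of each site, so after positions 56, 106.
Combined cut positions: 6, 42, 56, 69, 106.
Circular molecule, 5 cuts → 5 fragments:
  7–42 → 36 bp
  43–56 → 14 bp
  57–69 → 13 bp
  70–106 → 37 bp
  107–218 then 1–6 → 112 + 6 = 118 bp
Sorted largest to smallest: 118, 37, 36, 14, 13 bp.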